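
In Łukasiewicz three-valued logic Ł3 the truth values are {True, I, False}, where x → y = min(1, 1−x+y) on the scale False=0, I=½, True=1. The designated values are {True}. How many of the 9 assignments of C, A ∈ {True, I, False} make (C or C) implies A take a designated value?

6

Of the 9 assignments, 6 give a value in {True}.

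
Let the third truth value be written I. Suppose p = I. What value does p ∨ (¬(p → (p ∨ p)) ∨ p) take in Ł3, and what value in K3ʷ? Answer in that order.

In Ł3: p ∨ p = I ∨ I = I
p → (p ∨ p) = I → I = true  [min(1, 1−½+½)]
¬(p → (p ∨ p)) = ¬true = false
¬(p → (p ∨ p)) ∨ p = false ∨ I = I
p ∨ (¬(p → (p ∨ p)) ∨ p) = I ∨ I = I
In K3ʷ: p ∨ p = I ∨ I = I
p → (p ∨ p) = I → I = I  [any arg is the third value ⇒ result is the third value]
¬(p → (p ∨ p)) = ¬I = I
¬(p → (p ∨ p)) ∨ p = I ∨ I = I
p ∨ (¬(p → (p ∨ p)) ∨ p) = I ∨ I = I

I; I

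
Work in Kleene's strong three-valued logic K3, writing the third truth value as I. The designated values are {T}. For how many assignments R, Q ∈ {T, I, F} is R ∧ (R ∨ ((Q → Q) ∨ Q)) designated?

3

Designated under: (R=T, Q=T); (R=T, Q=I); (R=T, Q=F).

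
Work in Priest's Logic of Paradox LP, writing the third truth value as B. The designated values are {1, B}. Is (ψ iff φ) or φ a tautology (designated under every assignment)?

Countermodel: ψ=1, φ=0 gives 0, which is not designated.

No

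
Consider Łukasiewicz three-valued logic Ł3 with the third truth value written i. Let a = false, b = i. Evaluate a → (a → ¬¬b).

¬b = ¬i = i
¬¬b = ¬i = i
a → ¬¬b = false → i = true
a → (a → ¬¬b) = false → true = true

true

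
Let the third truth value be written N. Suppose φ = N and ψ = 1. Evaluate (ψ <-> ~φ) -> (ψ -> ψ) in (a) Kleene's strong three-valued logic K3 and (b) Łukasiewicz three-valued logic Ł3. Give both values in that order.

In Kleene's strong three-valued logic K3: ~φ = ~N = N
ψ <-> ~φ = 1 <-> N = N
ψ -> ψ = 1 -> 1 = 1
(ψ <-> ~φ) -> (ψ -> ψ) = N -> 1 = 1
In Łukasiewicz three-valued logic Ł3: ~φ = ~N = N
ψ <-> ~φ = 1 <-> N = N  [1 − |1−½|]
ψ -> ψ = 1 -> 1 = 1
(ψ <-> ~φ) -> (ψ -> ψ) = N -> 1 = 1

1; 1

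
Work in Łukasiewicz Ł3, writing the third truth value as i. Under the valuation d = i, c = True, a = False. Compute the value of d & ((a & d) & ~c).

a & d = False & i = False
~c = ~True = False
(a & d) & ~c = False & False = False
d & ((a & d) & ~c) = i & False = False

False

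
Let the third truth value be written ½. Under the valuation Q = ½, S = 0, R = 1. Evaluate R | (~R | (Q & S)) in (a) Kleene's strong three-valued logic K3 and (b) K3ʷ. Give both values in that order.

In Kleene's strong three-valued logic K3: ~R = ~1 = 0
Q & S = ½ & 0 = 0
~R | (Q & S) = 0 | 0 = 0
R | (~R | (Q & S)) = 1 | 0 = 1
In K3ʷ: ~R = ~1 = 0
Q & S = ½ & 0 = ½
~R | (Q & S) = 0 | ½ = ½
R | (~R | (Q & S)) = 1 | ½ = ½
They differ because Kleene's strong three-valued logic K3 and K3ʷ treat ½ differently under the binary connectives.

1; ½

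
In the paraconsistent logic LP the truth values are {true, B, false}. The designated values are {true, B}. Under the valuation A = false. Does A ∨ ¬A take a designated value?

¬A = ¬false = true
A ∨ ¬A = false ∨ true = true
true ∈ {true, B}.

Yes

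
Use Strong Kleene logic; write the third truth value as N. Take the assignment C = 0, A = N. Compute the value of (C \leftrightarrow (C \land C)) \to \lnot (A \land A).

C \land C = 0 \land 0 = 0
C \leftrightarrow (C \land C) = 0 \leftrightarrow 0 = 1
A \land A = N \land N = N
\lnot (A \land A) = \lnot N = N
(C \leftrightarrow (C \land C)) \to \lnot (A \land A) = 1 \to N = N  [\lnot 1 \lor N]

N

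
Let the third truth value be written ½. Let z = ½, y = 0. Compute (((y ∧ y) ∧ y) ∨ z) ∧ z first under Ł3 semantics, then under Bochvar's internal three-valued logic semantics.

½; ½

In Ł3: y ∧ y = 0 ∧ 0 = 0
(y ∧ y) ∧ y = 0 ∧ 0 = 0
((y ∧ y) ∧ y) ∨ z = 0 ∨ ½ = ½
(((y ∧ y) ∧ y) ∨ z) ∧ z = ½ ∧ ½ = ½
In Bochvar's internal three-valued logic: y ∧ y = 0 ∧ 0 = 0
(y ∧ y) ∧ y = 0 ∧ 0 = 0
((y ∧ y) ∧ y) ∨ z = 0 ∨ ½ = ½
(((y ∧ y) ∧ y) ∨ z) ∧ z = ½ ∧ ½ = ½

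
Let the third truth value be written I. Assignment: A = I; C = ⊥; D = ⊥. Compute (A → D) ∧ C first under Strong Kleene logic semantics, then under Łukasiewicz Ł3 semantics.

In Strong Kleene logic: A → D = I → ⊥ = I
(A → D) ∧ C = I ∧ ⊥ = ⊥
In Łukasiewicz Ł3: A → D = I → ⊥ = I  [min(1, 1−½+0)]
(A → D) ∧ C = I ∧ ⊥ = ⊥

⊥; ⊥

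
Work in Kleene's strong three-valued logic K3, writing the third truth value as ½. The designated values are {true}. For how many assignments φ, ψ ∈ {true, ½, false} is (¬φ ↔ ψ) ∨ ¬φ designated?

Designated under: (φ=true, ψ=false); (φ=false, ψ=true); (φ=false, ψ=½); (φ=false, ψ=false).

4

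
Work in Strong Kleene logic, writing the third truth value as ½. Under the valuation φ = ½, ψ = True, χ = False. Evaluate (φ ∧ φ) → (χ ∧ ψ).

φ ∧ φ = ½ ∧ ½ = ½
χ ∧ ψ = False ∧ True = False
(φ ∧ φ) → (χ ∧ ψ) = ½ → False = ½  [¬½ ∨ False]

½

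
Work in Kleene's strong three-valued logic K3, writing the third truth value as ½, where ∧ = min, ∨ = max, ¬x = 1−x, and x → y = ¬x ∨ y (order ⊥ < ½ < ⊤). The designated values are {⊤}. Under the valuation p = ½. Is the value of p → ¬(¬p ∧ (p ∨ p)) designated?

¬p = ¬½ = ½
p ∨ p = ½ ∨ ½ = ½
¬p ∧ (p ∨ p) = ½ ∧ ½ = ½
¬(¬p ∧ (p ∨ p)) = ¬½ = ½
p → ¬(¬p ∧ (p ∨ p)) = ½ → ½ = ½  [¬½ ∨ ½]
½ ∉ {⊤}.

No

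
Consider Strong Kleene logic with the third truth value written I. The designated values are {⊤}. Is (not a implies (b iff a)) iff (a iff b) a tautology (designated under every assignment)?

Countermodel: a=⊤, b=I gives I, which is not designated.

No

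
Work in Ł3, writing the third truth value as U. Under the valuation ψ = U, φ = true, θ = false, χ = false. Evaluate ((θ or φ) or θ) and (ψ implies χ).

U

θ or φ = false or true = true
(θ or φ) or θ = true or false = true
ψ implies χ = U implies false = U
((θ or φ) or θ) and (ψ implies χ) = true and U = U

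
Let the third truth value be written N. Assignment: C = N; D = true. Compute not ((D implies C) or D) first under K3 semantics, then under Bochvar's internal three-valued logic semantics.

false; N

In K3: D implies C = true implies N = N
(D implies C) or D = N or true = true
not ((D implies C) or D) = not true = false
In Bochvar's internal three-valued logic: D implies C = true implies N = N  [any arg is the third value ⇒ result is the third value]
(D implies C) or D = N or true = N
not ((D implies C) or D) = not N = N
They differ because K3 and Bochvar's internal three-valued logic treat N differently under the binary connectives.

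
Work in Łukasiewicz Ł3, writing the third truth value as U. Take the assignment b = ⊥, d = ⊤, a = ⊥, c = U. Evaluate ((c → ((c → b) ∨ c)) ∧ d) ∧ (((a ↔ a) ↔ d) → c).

c → b = U → ⊥ = U
(c → b) ∨ c = U ∨ U = U
c → ((c → b) ∨ c) = U → U = ⊤
(c → ((c → b) ∨ c)) ∧ d = ⊤ ∧ ⊤ = ⊤
a ↔ a = ⊥ ↔ ⊥ = ⊤
(a ↔ a) ↔ d = ⊤ ↔ ⊤ = ⊤
((a ↔ a) ↔ d) → c = ⊤ → U = U
((c → ((c → b) ∨ c)) ∧ d) ∧ (((a ↔ a) ↔ d) → c) = ⊤ ∧ U = U

U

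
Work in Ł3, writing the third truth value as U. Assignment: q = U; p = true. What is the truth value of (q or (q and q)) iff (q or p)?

U

q and q = U and U = U
q or (q and q) = U or U = U
q or p = U or true = true
(q or (q and q)) iff (q or p) = U iff true = U  [1 − |½−1|]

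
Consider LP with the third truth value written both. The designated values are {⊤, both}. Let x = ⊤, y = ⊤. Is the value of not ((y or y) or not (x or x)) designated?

No

y or y = ⊤ or ⊤ = ⊤
x or x = ⊤ or ⊤ = ⊤
not (x or x) = not ⊤ = ⊥
(y or y) or not (x or x) = ⊤ or ⊥ = ⊤
not ((y or y) or not (x or x)) = not ⊤ = ⊥
⊥ ∉ {⊤, both}.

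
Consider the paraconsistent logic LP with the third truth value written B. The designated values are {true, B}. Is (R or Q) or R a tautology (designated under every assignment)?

No

Countermodel: R=false, Q=false gives false, which is not designated.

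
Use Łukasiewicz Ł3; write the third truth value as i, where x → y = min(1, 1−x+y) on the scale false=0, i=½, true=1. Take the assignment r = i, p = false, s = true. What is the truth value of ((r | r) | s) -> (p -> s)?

r | r = i | i = i
(r | r) | s = i | true = true
p -> s = false -> true = true
((r | r) | s) -> (p -> s) = true -> true = true

true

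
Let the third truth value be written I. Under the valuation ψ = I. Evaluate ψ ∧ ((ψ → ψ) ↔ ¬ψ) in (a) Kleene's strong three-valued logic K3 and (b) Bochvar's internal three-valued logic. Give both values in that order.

I; I

In Kleene's strong three-valued logic K3: ψ → ψ = I → I = I
¬ψ = ¬I = I
(ψ → ψ) ↔ ¬ψ = I ↔ I = I
ψ ∧ ((ψ → ψ) ↔ ¬ψ) = I ∧ I = I
In Bochvar's internal three-valued logic: ψ → ψ = I → I = I
¬ψ = ¬I = I
(ψ → ψ) ↔ ¬ψ = I ↔ I = I
ψ ∧ ((ψ → ψ) ↔ ¬ψ) = I ∧ I = I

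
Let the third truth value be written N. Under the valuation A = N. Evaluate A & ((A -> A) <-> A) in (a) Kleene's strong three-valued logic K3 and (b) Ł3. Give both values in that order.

N; N

In Kleene's strong three-valued logic K3: A -> A = N -> N = N
(A -> A) <-> A = N <-> N = N
A & ((A -> A) <-> A) = N & N = N
In Ł3: A -> A = N -> N = ⊤  [min(1, 1−½+½)]
(A -> A) <-> A = ⊤ <-> N = N
A & ((A -> A) <-> A) = N & N = N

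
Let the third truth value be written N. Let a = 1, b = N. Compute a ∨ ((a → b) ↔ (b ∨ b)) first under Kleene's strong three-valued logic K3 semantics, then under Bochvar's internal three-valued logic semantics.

In Kleene's strong three-valued logic K3: a → b = 1 → N = N
b ∨ b = N ∨ N = N
(a → b) ↔ (b ∨ b) = N ↔ N = N
a ∨ ((a → b) ↔ (b ∨ b)) = 1 ∨ N = 1
In Bochvar's internal three-valued logic: a → b = 1 → N = N  [any arg is the third value ⇒ result is the third value]
b ∨ b = N ∨ N = N
(a → b) ↔ (b ∨ b) = N ↔ N = N
a ∨ ((a → b) ↔ (b ∨ b)) = 1 ∨ N = N
They differ because Kleene's strong three-valued logic K3 and Bochvar's internal three-valued logic treat N differently under the binary connectives.

1; N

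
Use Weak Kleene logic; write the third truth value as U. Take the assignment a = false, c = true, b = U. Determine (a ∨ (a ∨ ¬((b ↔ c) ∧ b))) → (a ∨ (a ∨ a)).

b ↔ c = U ↔ true = U
(b ↔ c) ∧ b = U ∧ U = U
¬((b ↔ c) ∧ b) = ¬U = U
a ∨ ¬((b ↔ c) ∧ b) = false ∨ U = U
a ∨ (a ∨ ¬((b ↔ c) ∧ b)) = false ∨ U = U
a ∨ a = false ∨ false = false
a ∨ (a ∨ a) = false ∨ false = false
(a ∨ (a ∨ ¬((b ↔ c) ∧ b))) → (a ∨ (a ∨ a)) = U → false = U  [any arg is the third value ⇒ result is the third value]

U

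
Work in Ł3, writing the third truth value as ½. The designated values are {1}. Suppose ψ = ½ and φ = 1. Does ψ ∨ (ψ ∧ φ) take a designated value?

ψ ∧ φ = ½ ∧ 1 = ½
ψ ∨ (ψ ∧ φ) = ½ ∨ ½ = ½
½ ∉ {1}.

No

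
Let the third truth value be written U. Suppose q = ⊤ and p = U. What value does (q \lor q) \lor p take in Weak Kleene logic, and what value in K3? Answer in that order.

In Weak Kleene logic: q \lor q = ⊤ \lor ⊤ = ⊤
(q \lor q) \lor p = ⊤ \lor U = U
In K3: q \lor q = ⊤ \lor ⊤ = ⊤
(q \lor q) \lor p = ⊤ \lor U = ⊤
They differ because Weak Kleene logic and K3 treat U differently under the binary connectives.

U; ⊤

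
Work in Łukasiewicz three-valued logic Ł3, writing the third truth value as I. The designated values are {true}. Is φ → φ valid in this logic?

Yes

Every assignment of φ over {true, I, false} gives a value in {true}.
In particular, with φ=I: φ → φ = true.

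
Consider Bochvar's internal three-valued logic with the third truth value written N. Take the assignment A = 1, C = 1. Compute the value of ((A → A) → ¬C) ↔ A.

A → A = 1 → 1 = 1
¬C = ¬1 = 0
(A → A) → ¬C = 1 → 0 = 0
((A → A) → ¬C) ↔ A = 0 ↔ 1 = 0

0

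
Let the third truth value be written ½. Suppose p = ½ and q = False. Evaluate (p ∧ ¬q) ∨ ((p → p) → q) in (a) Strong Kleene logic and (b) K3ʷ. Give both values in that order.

In Strong Kleene logic: ¬q = ¬False = True
p ∧ ¬q = ½ ∧ True = ½
p → p = ½ → ½ = ½  [¬½ ∨ ½]
(p → p) → q = ½ → False = ½
(p ∧ ¬q) ∨ ((p → p) → q) = ½ ∨ ½ = ½
In K3ʷ: ¬q = ¬False = True
p ∧ ¬q = ½ ∧ True = ½
p → p = ½ → ½ = ½
(p → p) → q = ½ → False = ½
(p ∧ ¬q) ∨ ((p → p) → q) = ½ ∨ ½ = ½

½; ½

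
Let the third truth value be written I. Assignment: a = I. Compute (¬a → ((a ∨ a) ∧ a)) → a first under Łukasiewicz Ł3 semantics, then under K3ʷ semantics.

I; I

In Łukasiewicz Ł3: ¬a = ¬I = I
a ∨ a = I ∨ I = I
(a ∨ a) ∧ a = I ∧ I = I
¬a → ((a ∨ a) ∧ a) = I → I = true  [min(1, 1−½+½)]
(¬a → ((a ∨ a) ∧ a)) → a = true → I = I
In K3ʷ: ¬a = ¬I = I
a ∨ a = I ∨ I = I
(a ∨ a) ∧ a = I ∧ I = I
¬a → ((a ∨ a) ∧ a) = I → I = I  [any arg is the third value ⇒ result is the third value]
(¬a → ((a ∨ a) ∧ a)) → a = I → I = I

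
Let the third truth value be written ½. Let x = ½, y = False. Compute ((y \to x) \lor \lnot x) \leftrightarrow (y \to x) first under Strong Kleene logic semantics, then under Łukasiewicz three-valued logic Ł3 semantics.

In Strong Kleene logic: y \to x = False \to ½ = True
\lnot x = \lnot ½ = ½
(y \to x) \lor \lnot x = True \lor ½ = True
y \to x = False \to ½ = True
((y \to x) \lor \lnot x) \leftrightarrow (y \to x) = True \leftrightarrow True = True
In Łukasiewicz three-valued logic Ł3: y \to x = False \to ½ = True  [min(1, 1−0+½)]
\lnot x = \lnot ½ = ½
(y \to x) \lor \lnot x = True \lor ½ = True
y \to x = False \to ½ = True
((y \to x) \lor \lnot x) \leftrightarrow (y \to x) = True \leftrightarrow True = True

True; True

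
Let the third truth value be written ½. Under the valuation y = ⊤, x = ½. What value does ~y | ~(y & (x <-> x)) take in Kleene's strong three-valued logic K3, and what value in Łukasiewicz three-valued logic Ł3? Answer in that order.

In Kleene's strong three-valued logic K3: ~y = ~⊤ = ⊥
x <-> x = ½ <-> ½ = ½
y & (x <-> x) = ⊤ & ½ = ½
~(y & (x <-> x)) = ~½ = ½
~y | ~(y & (x <-> x)) = ⊥ | ½ = ½
In Łukasiewicz three-valued logic Ł3: ~y = ~⊤ = ⊥
x <-> x = ½ <-> ½ = ⊤
y & (x <-> x) = ⊤ & ⊤ = ⊤
~(y & (x <-> x)) = ~⊤ = ⊥
~y | ~(y & (x <-> x)) = ⊥ | ⊥ = ⊥
They differ because Kleene's strong three-valued logic K3 and Łukasiewicz three-valued logic Ł3 treat ½ differently under implication.

½; ⊥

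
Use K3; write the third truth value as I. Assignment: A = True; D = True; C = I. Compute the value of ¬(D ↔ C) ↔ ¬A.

D ↔ C = True ↔ I = I
¬(D ↔ C) = ¬I = I
¬A = ¬True = False
¬(D ↔ C) ↔ ¬A = I ↔ False = I

I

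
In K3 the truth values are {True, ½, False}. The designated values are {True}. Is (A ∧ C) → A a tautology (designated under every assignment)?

Countermodel: A=½, C=True gives ½, which is not designated.

No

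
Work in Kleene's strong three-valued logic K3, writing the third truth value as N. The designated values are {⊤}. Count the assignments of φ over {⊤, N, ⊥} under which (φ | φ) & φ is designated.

φ=⊤: ⊤ ✓
φ=N: N ·
φ=⊥: ⊥ ·

1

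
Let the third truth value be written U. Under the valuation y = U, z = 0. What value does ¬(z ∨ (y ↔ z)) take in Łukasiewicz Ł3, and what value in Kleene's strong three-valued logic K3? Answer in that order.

U; U

In Łukasiewicz Ł3: y ↔ z = U ↔ 0 = U  [1 − |½−0|]
z ∨ (y ↔ z) = 0 ∨ U = U
¬(z ∨ (y ↔ z)) = ¬U = U
In Kleene's strong three-valued logic K3: y ↔ z = U ↔ 0 = U
z ∨ (y ↔ z) = 0 ∨ U = U
¬(z ∨ (y ↔ z)) = ¬U = U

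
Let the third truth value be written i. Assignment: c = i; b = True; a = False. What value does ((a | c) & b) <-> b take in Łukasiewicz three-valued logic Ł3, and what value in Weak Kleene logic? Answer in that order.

In Łukasiewicz three-valued logic Ł3: a | c = False | i = i
(a | c) & b = i & True = i
((a | c) & b) <-> b = i <-> True = i  [1 − |½−1|]
In Weak Kleene logic: a | c = False | i = i
(a | c) & b = i & True = i
((a | c) & b) <-> b = i <-> True = i

i; i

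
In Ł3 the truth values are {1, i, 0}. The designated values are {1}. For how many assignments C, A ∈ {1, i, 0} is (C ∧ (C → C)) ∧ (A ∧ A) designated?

1

Designated under: (C=1, A=1).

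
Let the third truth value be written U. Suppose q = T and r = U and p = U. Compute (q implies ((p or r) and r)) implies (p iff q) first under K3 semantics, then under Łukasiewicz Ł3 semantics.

In K3: p or r = U or U = U
(p or r) and r = U and U = U
q implies ((p or r) and r) = T implies U = U  [not T or U]
p iff q = U iff T = U
(q implies ((p or r) and r)) implies (p iff q) = U implies U = U
In Łukasiewicz Ł3: p or r = U or U = U
(p or r) and r = U and U = U
q implies ((p or r) and r) = T implies U = U
p iff q = U iff T = U
(q implies ((p or r) and r)) implies (p iff q) = U implies U = T
They differ because K3 and Łukasiewicz Ł3 treat U differently under implication.

U; T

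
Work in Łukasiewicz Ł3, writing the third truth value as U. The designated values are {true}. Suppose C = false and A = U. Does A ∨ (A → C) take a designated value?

No

A → C = U → false = U  [min(1, 1−½+0)]
A ∨ (A → C) = U ∨ U = U
U ∉ {true}.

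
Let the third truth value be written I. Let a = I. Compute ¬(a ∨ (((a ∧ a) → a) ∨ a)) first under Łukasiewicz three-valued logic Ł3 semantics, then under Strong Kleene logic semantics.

F; I

In Łukasiewicz three-valued logic Ł3: a ∧ a = I ∧ I = I
(a ∧ a) → a = I → I = T
((a ∧ a) → a) ∨ a = T ∨ I = T
a ∨ (((a ∧ a) → a) ∨ a) = I ∨ T = T
¬(a ∨ (((a ∧ a) → a) ∨ a)) = ¬T = F
In Strong Kleene logic: a ∧ a = I ∧ I = I
(a ∧ a) → a = I → I = I
((a ∧ a) → a) ∨ a = I ∨ I = I
a ∨ (((a ∧ a) → a) ∨ a) = I ∨ I = I
¬(a ∨ (((a ∧ a) → a) ∨ a)) = ¬I = I
They differ because Łukasiewicz three-valued logic Ł3 and Strong Kleene logic treat I differently under implication.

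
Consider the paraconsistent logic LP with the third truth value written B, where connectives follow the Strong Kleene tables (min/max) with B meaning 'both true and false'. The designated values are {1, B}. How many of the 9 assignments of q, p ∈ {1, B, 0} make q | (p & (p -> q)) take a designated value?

Of the 9 assignments, 7 give a value in {1, B}.

7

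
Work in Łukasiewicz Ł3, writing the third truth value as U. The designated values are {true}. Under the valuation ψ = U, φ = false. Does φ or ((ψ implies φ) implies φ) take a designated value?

No

ψ implies φ = U implies false = U
(ψ implies φ) implies φ = U implies false = U
φ or ((ψ implies φ) implies φ) = false or U = U
U ∉ {true}.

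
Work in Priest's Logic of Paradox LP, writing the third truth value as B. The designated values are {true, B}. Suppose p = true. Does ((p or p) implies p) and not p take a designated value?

p or p = true or true = true
(p or p) implies p = true implies true = true
not p = not true = false
((p or p) implies p) and not p = true and false = false
false ∉ {true, B}.

No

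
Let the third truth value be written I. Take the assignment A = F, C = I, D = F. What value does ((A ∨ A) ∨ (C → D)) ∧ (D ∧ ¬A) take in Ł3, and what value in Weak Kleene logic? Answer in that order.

In Ł3: A ∨ A = F ∨ F = F
C → D = I → F = I
(A ∨ A) ∨ (C → D) = F ∨ I = I
¬A = ¬F = T
D ∧ ¬A = F ∧ T = F
((A ∨ A) ∨ (C → D)) ∧ (D ∧ ¬A) = I ∧ F = F
In Weak Kleene logic: A ∨ A = F ∨ F = F
C → D = I → F = I
(A ∨ A) ∨ (C → D) = F ∨ I = I
¬A = ¬F = T
D ∧ ¬A = F ∧ T = F
((A ∨ A) ∨ (C → D)) ∧ (D ∧ ¬A) = I ∧ F = I
They differ because Ł3 and Weak Kleene logic treat I differently under the binary connectives.

F; I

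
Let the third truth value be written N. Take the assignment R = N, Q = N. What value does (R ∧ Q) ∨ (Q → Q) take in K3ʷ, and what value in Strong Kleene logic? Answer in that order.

In K3ʷ: R ∧ Q = N ∧ N = N
Q → Q = N → N = N
(R ∧ Q) ∨ (Q → Q) = N ∨ N = N
In Strong Kleene logic: R ∧ Q = N ∧ N = N
Q → Q = N → N = N  [¬N ∨ N]
(R ∧ Q) ∨ (Q → Q) = N ∨ N = N

N; N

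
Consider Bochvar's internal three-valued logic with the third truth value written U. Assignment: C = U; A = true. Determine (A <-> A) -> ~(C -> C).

A <-> A = true <-> true = true
C -> C = U -> U = U  [any arg is the third value ⇒ result is the third value]
~(C -> C) = ~U = U
(A <-> A) -> ~(C -> C) = true -> U = U

U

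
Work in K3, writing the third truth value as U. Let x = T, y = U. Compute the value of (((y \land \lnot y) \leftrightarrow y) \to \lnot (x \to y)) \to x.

\lnot y = \lnot U = U
y \land \lnot y = U \land U = U
(y \land \lnot y) \leftrightarrow y = U \leftrightarrow U = U
x \to y = T \to U = U  [\lnot T \lor U]
\lnot (x \to y) = \lnot U = U
((y \land \lnot y) \leftrightarrow y) \to \lnot (x \to y) = U \to U = U
(((y \land \lnot y) \leftrightarrow y) \to \lnot (x \to y)) \to x = U \to T = T

T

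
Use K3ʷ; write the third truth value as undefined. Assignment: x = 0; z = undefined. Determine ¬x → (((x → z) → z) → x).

¬x = ¬0 = 1
x → z = 0 → undefined = undefined
(x → z) → z = undefined → undefined = undefined
((x → z) → z) → x = undefined → 0 = undefined
¬x → (((x → z) → z) → x) = 1 → undefined = undefined

undefined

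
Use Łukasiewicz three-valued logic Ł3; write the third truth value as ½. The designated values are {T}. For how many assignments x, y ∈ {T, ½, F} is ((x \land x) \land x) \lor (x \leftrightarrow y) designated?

5

Of the 9 assignments, 5 give a value in {T}.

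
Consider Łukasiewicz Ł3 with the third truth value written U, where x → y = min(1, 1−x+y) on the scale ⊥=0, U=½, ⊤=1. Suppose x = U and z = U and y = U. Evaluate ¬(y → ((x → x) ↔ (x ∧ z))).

⊥

x → x = U → U = ⊤
x ∧ z = U ∧ U = U
(x → x) ↔ (x ∧ z) = ⊤ ↔ U = U
y → ((x → x) ↔ (x ∧ z)) = U → U = ⊤
¬(y → ((x → x) ↔ (x ∧ z))) = ¬⊤ = ⊥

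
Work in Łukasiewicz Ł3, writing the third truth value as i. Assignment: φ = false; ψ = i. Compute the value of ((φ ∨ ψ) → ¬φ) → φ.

φ ∨ ψ = false ∨ i = i
¬φ = ¬false = true
(φ ∨ ψ) → ¬φ = i → true = true
((φ ∨ ψ) → ¬φ) → φ = true → false = false

false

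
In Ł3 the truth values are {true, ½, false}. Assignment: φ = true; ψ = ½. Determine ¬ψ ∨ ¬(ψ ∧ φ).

¬ψ = ¬½ = ½
ψ ∧ φ = ½ ∧ true = ½
¬(ψ ∧ φ) = ¬½ = ½
¬ψ ∨ ¬(ψ ∧ φ) = ½ ∨ ½ = ½

½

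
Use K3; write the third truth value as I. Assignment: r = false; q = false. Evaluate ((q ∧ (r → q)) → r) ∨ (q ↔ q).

true

r → q = false → false = true
q ∧ (r → q) = false ∧ true = false
(q ∧ (r → q)) → r = false → false = true
q ↔ q = false ↔ false = true
((q ∧ (r → q)) → r) ∨ (q ↔ q) = true ∨ true = true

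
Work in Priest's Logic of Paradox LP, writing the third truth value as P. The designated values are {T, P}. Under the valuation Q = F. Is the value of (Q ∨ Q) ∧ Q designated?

Q ∨ Q = F ∨ F = F
(Q ∨ Q) ∧ Q = F ∧ F = F
F ∉ {T, P}.

No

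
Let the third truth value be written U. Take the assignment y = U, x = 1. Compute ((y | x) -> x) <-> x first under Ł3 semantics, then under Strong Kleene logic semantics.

1; 1

In Ł3: y | x = U | 1 = 1
(y | x) -> x = 1 -> 1 = 1
((y | x) -> x) <-> x = 1 <-> 1 = 1
In Strong Kleene logic: y | x = U | 1 = 1
(y | x) -> x = 1 -> 1 = 1
((y | x) -> x) <-> x = 1 <-> 1 = 1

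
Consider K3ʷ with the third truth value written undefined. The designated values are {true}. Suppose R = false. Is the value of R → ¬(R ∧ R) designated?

R ∧ R = false ∧ false = false
¬(R ∧ R) = ¬false = true
R → ¬(R ∧ R) = false → true = true
true ∈ {true}.

Yes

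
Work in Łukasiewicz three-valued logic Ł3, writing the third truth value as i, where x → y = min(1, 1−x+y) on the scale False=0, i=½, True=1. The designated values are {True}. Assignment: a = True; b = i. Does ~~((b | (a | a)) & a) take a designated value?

a | a = True | True = True
b | (a | a) = i | True = True
(b | (a | a)) & a = True & True = True
~((b | (a | a)) & a) = ~True = False
~~((b | (a | a)) & a) = ~False = True
True ∈ {True}.

Yes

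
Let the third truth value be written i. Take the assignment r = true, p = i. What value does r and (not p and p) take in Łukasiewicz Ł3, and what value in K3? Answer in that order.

i; i

In Łukasiewicz Ł3: not p = not i = i
not p and p = i and i = i
r and (not p and p) = true and i = i
In K3: not p = not i = i
not p and p = i and i = i
r and (not p and p) = true and i = i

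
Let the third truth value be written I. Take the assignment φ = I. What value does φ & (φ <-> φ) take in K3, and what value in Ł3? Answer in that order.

I; I

In K3: φ <-> φ = I <-> I = I
φ & (φ <-> φ) = I & I = I
In Ł3: φ <-> φ = I <-> I = true  [1 − |½−½|]
φ & (φ <-> φ) = I & true = I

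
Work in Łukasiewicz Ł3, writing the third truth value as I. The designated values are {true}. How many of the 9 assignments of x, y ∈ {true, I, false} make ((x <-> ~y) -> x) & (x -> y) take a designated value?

3

Designated under: (x=true, y=true); (x=I, y=true); (x=false, y=false).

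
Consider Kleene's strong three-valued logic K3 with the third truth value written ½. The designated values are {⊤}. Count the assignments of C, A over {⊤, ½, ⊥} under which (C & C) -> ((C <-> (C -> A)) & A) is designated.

Designated under: (C=⊤, A=⊤); (C=⊥, A=⊤); (C=⊥, A=½); (C=⊥, A=⊥).

4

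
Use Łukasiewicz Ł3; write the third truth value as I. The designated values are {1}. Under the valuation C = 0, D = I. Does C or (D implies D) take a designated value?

D implies D = I implies I = 1  [min(1, 1−½+½)]
C or (D implies D) = 0 or 1 = 1
1 ∈ {1}.

Yes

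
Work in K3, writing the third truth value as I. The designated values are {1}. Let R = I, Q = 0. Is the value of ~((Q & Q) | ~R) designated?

No

Q & Q = 0 & 0 = 0
~R = ~I = I
(Q & Q) | ~R = 0 | I = I
~((Q & Q) | ~R) = ~I = I
I ∉ {1}.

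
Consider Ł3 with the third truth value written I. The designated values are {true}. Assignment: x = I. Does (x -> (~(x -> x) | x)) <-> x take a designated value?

x -> x = I -> I = true  [min(1, 1−½+½)]
~(x -> x) = ~true = false
~(x -> x) | x = false | I = I
x -> (~(x -> x) | x) = I -> I = true
(x -> (~(x -> x) | x)) <-> x = true <-> I = I
I ∉ {true}.

No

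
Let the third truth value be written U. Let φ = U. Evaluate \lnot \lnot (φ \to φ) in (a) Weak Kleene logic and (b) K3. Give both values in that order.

In Weak Kleene logic: φ \to φ = U \to U = U  [any arg is the third value ⇒ result is the third value]
\lnot (φ \to φ) = \lnot U = U
\lnot \lnot (φ \to φ) = \lnot U = U
In K3: φ \to φ = U \to U = U  [\lnot U \lor U]
\lnot (φ \to φ) = \lnot U = U
\lnot \lnot (φ \to φ) = \lnot U = U

U; U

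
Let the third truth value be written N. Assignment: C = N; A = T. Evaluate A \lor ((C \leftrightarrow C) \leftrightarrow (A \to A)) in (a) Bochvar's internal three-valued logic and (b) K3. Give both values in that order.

N; T

In Bochvar's internal three-valued logic: C \leftrightarrow C = N \leftrightarrow N = N
A \to A = T \to T = T
(C \leftrightarrow C) \leftrightarrow (A \to A) = N \leftrightarrow T = N
A \lor ((C \leftrightarrow C) \leftrightarrow (A \to A)) = T \lor N = N
In K3: C \leftrightarrow C = N \leftrightarrow N = N
A \to A = T \to T = T
(C \leftrightarrow C) \leftrightarrow (A \to A) = N \leftrightarrow T = N
A \lor ((C \leftrightarrow C) \leftrightarrow (A \to A)) = T \lor N = T
They differ because Bochvar's internal three-valued logic and K3 treat N differently under the binary connectives.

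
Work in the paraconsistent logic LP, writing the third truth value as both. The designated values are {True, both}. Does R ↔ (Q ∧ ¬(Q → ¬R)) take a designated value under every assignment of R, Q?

Countermodel: R=True, Q=False gives False, which is not designated.

No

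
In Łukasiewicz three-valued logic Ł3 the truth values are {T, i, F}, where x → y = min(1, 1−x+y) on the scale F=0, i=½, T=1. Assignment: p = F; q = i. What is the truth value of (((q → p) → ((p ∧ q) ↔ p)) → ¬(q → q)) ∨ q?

i

q → p = i → F = i  [min(1, 1−½+0)]
p ∧ q = F ∧ i = F
(p ∧ q) ↔ p = F ↔ F = T
(q → p) → ((p ∧ q) ↔ p) = i → T = T
q → q = i → i = T
¬(q → q) = ¬T = F
((q → p) → ((p ∧ q) ↔ p)) → ¬(q → q) = T → F = F
(((q → p) → ((p ∧ q) ↔ p)) → ¬(q → q)) ∨ q = F ∨ i = i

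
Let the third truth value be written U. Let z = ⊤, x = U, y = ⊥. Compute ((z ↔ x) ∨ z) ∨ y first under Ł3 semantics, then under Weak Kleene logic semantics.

⊤; U

In Ł3: z ↔ x = ⊤ ↔ U = U  [1 − |1−½|]
(z ↔ x) ∨ z = U ∨ ⊤ = ⊤
((z ↔ x) ∨ z) ∨ y = ⊤ ∨ ⊥ = ⊤
In Weak Kleene logic: z ↔ x = ⊤ ↔ U = U
(z ↔ x) ∨ z = U ∨ ⊤ = U
((z ↔ x) ∨ z) ∨ y = U ∨ ⊥ = U
They differ because Ł3 and Weak Kleene logic treat U differently under the binary connectives.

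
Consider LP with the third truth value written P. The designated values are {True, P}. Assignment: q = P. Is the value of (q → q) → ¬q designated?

Yes

q → q = P → P = P  [¬P ∨ P]
¬q = ¬P = P
(q → q) → ¬q = P → P = P
P ∈ {True, P}.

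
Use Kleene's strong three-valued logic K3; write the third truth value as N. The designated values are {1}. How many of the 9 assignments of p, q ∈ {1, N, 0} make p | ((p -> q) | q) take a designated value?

7

Of the 9 assignments, 7 give a value in {1}.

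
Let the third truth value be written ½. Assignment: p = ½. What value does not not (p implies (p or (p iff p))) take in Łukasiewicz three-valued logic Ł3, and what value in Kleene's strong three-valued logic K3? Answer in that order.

true; ½

In Łukasiewicz three-valued logic Ł3: p iff p = ½ iff ½ = true  [1 − |½−½|]
p or (p iff p) = ½ or true = true
p implies (p or (p iff p)) = ½ implies true = true
not (p implies (p or (p iff p))) = not true = false
not not (p implies (p or (p iff p))) = not false = true
In Kleene's strong three-valued logic K3: p iff p = ½ iff ½ = ½
p or (p iff p) = ½ or ½ = ½
p implies (p or (p iff p)) = ½ implies ½ = ½  [not ½ or ½]
not (p implies (p or (p iff p))) = not ½ = ½
not not (p implies (p or (p iff p))) = not ½ = ½
They differ because Łukasiewicz three-valued logic Ł3 and Kleene's strong three-valued logic K3 treat ½ differently under implication.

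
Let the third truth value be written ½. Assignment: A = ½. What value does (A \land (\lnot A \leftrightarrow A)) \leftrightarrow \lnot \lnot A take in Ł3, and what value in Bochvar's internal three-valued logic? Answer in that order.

In Ł3: \lnot A = \lnot ½ = ½
\lnot A \leftrightarrow A = ½ \leftrightarrow ½ = True
A \land (\lnot A \leftrightarrow A) = ½ \land True = ½
\lnot A = \lnot ½ = ½
\lnot \lnot A = \lnot ½ = ½
(A \land (\lnot A \leftrightarrow A)) \leftrightarrow \lnot \lnot A = ½ \leftrightarrow ½ = True
In Bochvar's internal three-valued logic: \lnot A = \lnot ½ = ½
\lnot A \leftrightarrow A = ½ \leftrightarrow ½ = ½
A \land (\lnot A \leftrightarrow A) = ½ \land ½ = ½
\lnot A = \lnot ½ = ½
\lnot \lnot A = \lnot ½ = ½
(A \land (\lnot A \leftrightarrow A)) \leftrightarrow \lnot \lnot A = ½ \leftrightarrow ½ = ½
They differ because Ł3 and Bochvar's internal three-valued logic treat ½ differently under the binary connectives.

True; ½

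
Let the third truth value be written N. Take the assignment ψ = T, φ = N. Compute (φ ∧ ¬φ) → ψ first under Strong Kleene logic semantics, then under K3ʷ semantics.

T; N

In Strong Kleene logic: ¬φ = ¬N = N
φ ∧ ¬φ = N ∧ N = N
(φ ∧ ¬φ) → ψ = N → T = T  [¬N ∨ T]
In K3ʷ: ¬φ = ¬N = N
φ ∧ ¬φ = N ∧ N = N
(φ ∧ ¬φ) → ψ = N → T = N
They differ because Strong Kleene logic and K3ʷ treat N differently under the binary connectives.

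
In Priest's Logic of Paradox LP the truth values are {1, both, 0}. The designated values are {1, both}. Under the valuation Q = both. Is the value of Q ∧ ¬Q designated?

Yes

¬Q = ¬both = both
Q ∧ ¬Q = both ∧ both = both
both ∈ {1, both}.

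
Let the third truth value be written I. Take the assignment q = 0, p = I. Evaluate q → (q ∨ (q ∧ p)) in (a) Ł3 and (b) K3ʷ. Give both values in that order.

In Ł3: q ∧ p = 0 ∧ I = 0
q ∨ (q ∧ p) = 0 ∨ 0 = 0
q → (q ∨ (q ∧ p)) = 0 → 0 = 1
In K3ʷ: q ∧ p = 0 ∧ I = I
q ∨ (q ∧ p) = 0 ∨ I = I
q → (q ∨ (q ∧ p)) = 0 → I = I  [any arg is the third value ⇒ result is the third value]
They differ because Ł3 and K3ʷ treat I differently under the binary connectives.

1; I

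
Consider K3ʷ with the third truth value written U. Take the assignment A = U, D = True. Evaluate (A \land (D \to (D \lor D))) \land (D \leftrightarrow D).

U

D \lor D = True \lor True = True
D \to (D \lor D) = True \to True = True
A \land (D \to (D \lor D)) = U \land True = U
D \leftrightarrow D = True \leftrightarrow True = True
(A \land (D \to (D \lor D))) \land (D \leftrightarrow D) = U \land True = U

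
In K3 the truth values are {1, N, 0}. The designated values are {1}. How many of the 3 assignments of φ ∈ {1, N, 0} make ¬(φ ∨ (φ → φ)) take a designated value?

0

φ=1: 0 ·
φ=N: N ·
φ=0: 0 ·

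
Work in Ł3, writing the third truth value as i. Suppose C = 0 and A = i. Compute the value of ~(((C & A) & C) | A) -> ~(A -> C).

C & A = 0 & i = 0
(C & A) & C = 0 & 0 = 0
((C & A) & C) | A = 0 | i = i
~(((C & A) & C) | A) = ~i = i
A -> C = i -> 0 = i  [min(1, 1−½+0)]
~(A -> C) = ~i = i
~(((C & A) & C) | A) -> ~(A -> C) = i -> i = 1

1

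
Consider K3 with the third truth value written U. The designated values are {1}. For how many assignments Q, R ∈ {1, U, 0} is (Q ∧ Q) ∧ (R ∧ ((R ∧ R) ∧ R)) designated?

Designated under: (Q=1, R=1).

1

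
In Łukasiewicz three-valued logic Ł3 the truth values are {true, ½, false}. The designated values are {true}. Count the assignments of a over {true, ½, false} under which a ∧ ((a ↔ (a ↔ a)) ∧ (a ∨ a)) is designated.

1

a=true: true ✓
a=½: ½ ·
a=false: false ·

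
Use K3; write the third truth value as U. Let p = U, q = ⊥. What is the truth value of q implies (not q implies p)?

not q = not ⊥ = ⊤
not q implies p = ⊤ implies U = U
q implies (not q implies p) = ⊥ implies U = ⊤

⊤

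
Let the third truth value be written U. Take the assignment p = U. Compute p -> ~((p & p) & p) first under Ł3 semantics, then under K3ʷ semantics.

In Ł3: p & p = U & U = U
(p & p) & p = U & U = U
~((p & p) & p) = ~U = U
p -> ~((p & p) & p) = U -> U = True  [min(1, 1−½+½)]
In K3ʷ: p & p = U & U = U
(p & p) & p = U & U = U
~((p & p) & p) = ~U = U
p -> ~((p & p) & p) = U -> U = U  [any arg is the third value ⇒ result is the third value]
They differ because Ł3 and K3ʷ treat U differently under the binary connectives.

True; U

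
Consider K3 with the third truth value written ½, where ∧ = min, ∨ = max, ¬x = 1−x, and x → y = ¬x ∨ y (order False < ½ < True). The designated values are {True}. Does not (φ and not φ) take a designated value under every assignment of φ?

No

Countermodel: φ=½ gives ½, which is not designated.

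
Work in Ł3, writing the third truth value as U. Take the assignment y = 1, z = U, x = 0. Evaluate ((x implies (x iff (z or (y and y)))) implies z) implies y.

y and y = 1 and 1 = 1
z or (y and y) = U or 1 = 1
x iff (z or (y and y)) = 0 iff 1 = 0
x implies (x iff (z or (y and y))) = 0 implies 0 = 1
(x implies (x iff (z or (y and y)))) implies z = 1 implies U = U  [min(1, 1−1+½)]
((x implies (x iff (z or (y and y)))) implies z) implies y = U implies 1 = 1

1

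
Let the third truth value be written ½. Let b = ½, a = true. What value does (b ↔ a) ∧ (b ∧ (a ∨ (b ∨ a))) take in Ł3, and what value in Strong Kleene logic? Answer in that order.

In Ł3: b ↔ a = ½ ↔ true = ½  [1 − |½−1|]
b ∨ a = ½ ∨ true = true
a ∨ (b ∨ a) = true ∨ true = true
b ∧ (a ∨ (b ∨ a)) = ½ ∧ true = ½
(b ↔ a) ∧ (b ∧ (a ∨ (b ∨ a))) = ½ ∧ ½ = ½
In Strong Kleene logic: b ↔ a = ½ ↔ true = ½
b ∨ a = ½ ∨ true = true
a ∨ (b ∨ a) = true ∨ true = true
b ∧ (a ∨ (b ∨ a)) = ½ ∧ true = ½
(b ↔ a) ∧ (b ∧ (a ∨ (b ∨ a))) = ½ ∧ ½ = ½

½; ½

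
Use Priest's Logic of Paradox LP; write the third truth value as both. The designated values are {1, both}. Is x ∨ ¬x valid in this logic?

Every assignment of x over {1, both, 0} gives a value in {1, both}.
In particular, with x=both: x ∨ ¬x = both.

Yes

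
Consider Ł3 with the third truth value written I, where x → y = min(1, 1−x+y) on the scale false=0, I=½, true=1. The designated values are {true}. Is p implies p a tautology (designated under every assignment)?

Every assignment of p over {true, I, false} gives a value in {true}.
In particular, with p=I: p implies p = true.

Yes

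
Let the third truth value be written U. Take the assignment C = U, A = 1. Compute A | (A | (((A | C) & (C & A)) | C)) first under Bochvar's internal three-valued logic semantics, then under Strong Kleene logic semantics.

In Bochvar's internal three-valued logic: A | C = 1 | U = U
C & A = U & 1 = U
(A | C) & (C & A) = U & U = U
((A | C) & (C & A)) | C = U | U = U
A | (((A | C) & (C & A)) | C) = 1 | U = U
A | (A | (((A | C) & (C & A)) | C)) = 1 | U = U
In Strong Kleene logic: A | C = 1 | U = 1
C & A = U & 1 = U
(A | C) & (C & A) = 1 & U = U
((A | C) & (C & A)) | C = U | U = U
A | (((A | C) & (C & A)) | C) = 1 | U = 1
A | (A | (((A | C) & (C & A)) | C)) = 1 | 1 = 1
They differ because Bochvar's internal three-valued logic and Strong Kleene logic treat U differently under the binary connectives.

U; 1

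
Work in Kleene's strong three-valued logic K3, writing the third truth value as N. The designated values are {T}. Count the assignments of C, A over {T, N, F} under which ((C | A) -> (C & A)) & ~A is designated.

Designated under: (C=F, A=F).

1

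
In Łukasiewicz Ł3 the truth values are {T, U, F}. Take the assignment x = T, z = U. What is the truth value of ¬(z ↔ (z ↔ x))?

z ↔ x = U ↔ T = U
z ↔ (z ↔ x) = U ↔ U = T
¬(z ↔ (z ↔ x)) = ¬T = F

F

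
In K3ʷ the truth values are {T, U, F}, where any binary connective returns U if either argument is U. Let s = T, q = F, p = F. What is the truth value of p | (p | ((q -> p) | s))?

T

q -> p = F -> F = T
(q -> p) | s = T | T = T
p | ((q -> p) | s) = F | T = T
p | (p | ((q -> p) | s)) = F | T = T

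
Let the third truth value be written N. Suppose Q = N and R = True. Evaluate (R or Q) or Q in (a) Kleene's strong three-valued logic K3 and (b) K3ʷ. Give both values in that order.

True; N

In Kleene's strong three-valued logic K3: R or Q = True or N = True
(R or Q) or Q = True or N = True
In K3ʷ: R or Q = True or N = N
(R or Q) or Q = N or N = N
They differ because Kleene's strong three-valued logic K3 and K3ʷ treat N differently under the binary connectives.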